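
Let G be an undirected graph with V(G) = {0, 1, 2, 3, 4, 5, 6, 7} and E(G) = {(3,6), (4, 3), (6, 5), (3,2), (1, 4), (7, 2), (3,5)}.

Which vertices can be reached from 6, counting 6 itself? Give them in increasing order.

Start at 6.
Its neighbours: 3, 5.
Then their neighbours: 2, 4.
Then next layer: 1, 7.
Nothing further is reachable.

1, 2, 3, 4, 5, 6, 7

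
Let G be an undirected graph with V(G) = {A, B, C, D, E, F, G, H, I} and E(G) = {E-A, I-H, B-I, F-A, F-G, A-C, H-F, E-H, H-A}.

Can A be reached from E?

Yes

Explore from E.
Distance 1: reach A, H.
Found A.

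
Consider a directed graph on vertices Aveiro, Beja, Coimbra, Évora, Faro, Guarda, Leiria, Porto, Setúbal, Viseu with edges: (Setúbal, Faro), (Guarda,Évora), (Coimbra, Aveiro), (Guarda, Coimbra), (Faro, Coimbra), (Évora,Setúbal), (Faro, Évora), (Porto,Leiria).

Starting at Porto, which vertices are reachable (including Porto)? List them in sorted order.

Leiria, Porto

Start at Porto.
Its neighbours: Leiria.
Nothing further is reachable.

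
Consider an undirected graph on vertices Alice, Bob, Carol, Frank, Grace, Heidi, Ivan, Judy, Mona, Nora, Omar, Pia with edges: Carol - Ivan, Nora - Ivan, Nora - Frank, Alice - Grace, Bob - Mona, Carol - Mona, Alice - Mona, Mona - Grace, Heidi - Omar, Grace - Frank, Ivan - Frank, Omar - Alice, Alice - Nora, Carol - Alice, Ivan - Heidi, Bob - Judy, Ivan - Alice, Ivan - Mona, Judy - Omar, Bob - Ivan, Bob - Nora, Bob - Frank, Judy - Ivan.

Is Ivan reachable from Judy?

Yes

Explore from Judy.
Distance 1: reach Bob, Ivan, Omar.
Found Ivan.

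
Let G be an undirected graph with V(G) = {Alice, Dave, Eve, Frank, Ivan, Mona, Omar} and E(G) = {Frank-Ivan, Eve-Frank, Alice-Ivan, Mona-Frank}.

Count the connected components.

From Alice: component {Alice, Eve, Frank, Ivan, Mona}.
From Dave: component {Dave}.
From Omar: component {Omar}.
That's 3 components.

3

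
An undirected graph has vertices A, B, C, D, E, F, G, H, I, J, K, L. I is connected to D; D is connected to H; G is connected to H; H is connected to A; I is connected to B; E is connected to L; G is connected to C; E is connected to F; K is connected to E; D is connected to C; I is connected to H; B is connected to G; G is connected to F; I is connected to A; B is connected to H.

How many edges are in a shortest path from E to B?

3

Distance 0: E.
Distance 1: F, K, L.
Distance 2: G.
Distance 3: B, C, H — contains B.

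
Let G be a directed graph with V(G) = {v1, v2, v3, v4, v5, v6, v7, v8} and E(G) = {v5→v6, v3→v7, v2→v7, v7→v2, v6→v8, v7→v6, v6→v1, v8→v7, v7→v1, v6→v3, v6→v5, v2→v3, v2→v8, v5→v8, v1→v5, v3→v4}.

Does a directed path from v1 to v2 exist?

Yes

Explore from v1.
Distance 1: reach v5.
Distance 2: reach v6, v8.
Distance 3: reach v3, v7.
Distance 4: reach v2, v4.
Found v2.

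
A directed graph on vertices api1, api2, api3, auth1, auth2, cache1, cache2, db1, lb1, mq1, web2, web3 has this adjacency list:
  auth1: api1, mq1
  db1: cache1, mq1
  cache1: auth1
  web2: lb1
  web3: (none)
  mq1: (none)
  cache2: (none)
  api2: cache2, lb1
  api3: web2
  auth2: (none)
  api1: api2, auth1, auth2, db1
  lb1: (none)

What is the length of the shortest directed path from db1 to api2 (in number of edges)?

4

Distance 0: db1.
Distance 1: cache1, mq1.
Distance 2: auth1.
Distance 3: api1.
Distance 4: api2, auth2 — contains api2.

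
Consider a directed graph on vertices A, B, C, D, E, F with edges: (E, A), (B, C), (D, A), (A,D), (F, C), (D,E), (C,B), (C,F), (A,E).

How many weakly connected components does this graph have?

From A: component {A, D, E}.
From B: component {B, C, F}.
That's 2 components.

2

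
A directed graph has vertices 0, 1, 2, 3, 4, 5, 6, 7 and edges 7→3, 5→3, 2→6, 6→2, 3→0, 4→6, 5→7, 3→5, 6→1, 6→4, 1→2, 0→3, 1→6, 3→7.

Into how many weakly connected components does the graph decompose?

From 0: component {0, 3, 5, 7}.
From 1: component {1, 2, 4, 6}.
That's 2 components.

2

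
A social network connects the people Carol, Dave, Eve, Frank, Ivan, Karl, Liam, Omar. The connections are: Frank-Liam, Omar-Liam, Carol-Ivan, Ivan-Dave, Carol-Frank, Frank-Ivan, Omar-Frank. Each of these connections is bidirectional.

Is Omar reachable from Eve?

Eve has no edges, so nothing is reachable from it.

No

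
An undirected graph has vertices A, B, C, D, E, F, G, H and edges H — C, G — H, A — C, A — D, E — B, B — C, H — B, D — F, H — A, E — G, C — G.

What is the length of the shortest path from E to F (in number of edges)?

5

Distance 0: E.
Distance 1: B, G.
Distance 2: C, H.
Distance 3: A.
Distance 4: D.
Distance 5: F — contains F.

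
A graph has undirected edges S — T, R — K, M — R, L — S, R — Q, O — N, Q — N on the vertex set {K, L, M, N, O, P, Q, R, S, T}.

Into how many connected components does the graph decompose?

3

From K: component {K, M, N, O, Q, R}.
From L: component {L, S, T}.
From P: component {P}.
That's 3 components.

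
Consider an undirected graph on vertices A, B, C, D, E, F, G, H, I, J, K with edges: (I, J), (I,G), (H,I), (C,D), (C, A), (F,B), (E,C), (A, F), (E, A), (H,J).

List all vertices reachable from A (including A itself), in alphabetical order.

A, B, C, D, E, F

Start at A.
Its neighbours: C, E, F.
Then their neighbours: B, D.
Nothing further is reachable.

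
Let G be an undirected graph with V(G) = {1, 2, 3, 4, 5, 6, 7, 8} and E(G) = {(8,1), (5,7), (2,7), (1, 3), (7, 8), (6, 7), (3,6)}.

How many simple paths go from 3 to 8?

3–1–8
3–6–7–8

2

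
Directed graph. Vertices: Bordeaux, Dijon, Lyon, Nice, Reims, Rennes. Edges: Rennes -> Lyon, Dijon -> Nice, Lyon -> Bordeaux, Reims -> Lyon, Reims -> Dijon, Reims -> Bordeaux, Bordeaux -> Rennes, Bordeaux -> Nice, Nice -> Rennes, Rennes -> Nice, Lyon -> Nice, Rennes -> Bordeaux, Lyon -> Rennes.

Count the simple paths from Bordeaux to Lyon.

2

Bordeaux→Nice→Rennes→Lyon
Bordeaux→Rennes→Lyon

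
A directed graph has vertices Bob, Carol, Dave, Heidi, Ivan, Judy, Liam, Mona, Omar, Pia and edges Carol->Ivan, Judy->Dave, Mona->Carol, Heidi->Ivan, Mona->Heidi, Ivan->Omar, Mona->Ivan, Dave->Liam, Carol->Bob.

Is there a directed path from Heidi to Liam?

Explore from Heidi.
Distance 1: reach Ivan.
Distance 2: reach Omar.
The search from Heidi is exhausted; no directed path reaches Liam.

No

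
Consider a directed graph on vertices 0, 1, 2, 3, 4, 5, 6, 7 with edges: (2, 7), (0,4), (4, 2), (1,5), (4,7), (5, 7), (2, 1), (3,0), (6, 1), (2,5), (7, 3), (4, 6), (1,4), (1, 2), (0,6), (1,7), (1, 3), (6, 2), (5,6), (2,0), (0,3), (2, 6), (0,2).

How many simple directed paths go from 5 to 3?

5→6→1→2→0→3
5→6→1→2→0→4→7→3
5→6→1→2→7→3
5→6→1→3
5→6→1→4→2→0→3
5→6→1→4→2→7→3
5→6→1→4→7→3
5→6→1→7→3
5→6→2→0→3
5→6→2→0→4→7→3
5→6→2→1→3
5→6→2→1→4→7→3
5→6→2→1→7→3
5→6→2→7→3
5→7→3

15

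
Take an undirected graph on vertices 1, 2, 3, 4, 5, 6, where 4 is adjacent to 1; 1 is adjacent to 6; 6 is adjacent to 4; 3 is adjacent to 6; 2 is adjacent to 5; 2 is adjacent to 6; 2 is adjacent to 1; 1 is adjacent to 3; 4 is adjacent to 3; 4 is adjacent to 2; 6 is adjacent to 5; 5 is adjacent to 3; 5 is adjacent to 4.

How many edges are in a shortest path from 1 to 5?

2

Distance 0: 1.
Distance 1: 2, 3, 4, 6.
Distance 2: 5 — contains 5.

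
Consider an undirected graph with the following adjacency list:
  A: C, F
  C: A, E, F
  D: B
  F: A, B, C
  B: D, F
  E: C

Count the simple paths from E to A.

2

E–C–A
E–C–F–A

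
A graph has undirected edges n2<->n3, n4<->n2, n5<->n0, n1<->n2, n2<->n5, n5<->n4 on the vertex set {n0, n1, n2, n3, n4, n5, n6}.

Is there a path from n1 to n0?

Yes

Explore from n1.
Distance 1: reach n2.
Distance 2: reach n3, n4, n5.
Distance 3: reach n0.
Found n0.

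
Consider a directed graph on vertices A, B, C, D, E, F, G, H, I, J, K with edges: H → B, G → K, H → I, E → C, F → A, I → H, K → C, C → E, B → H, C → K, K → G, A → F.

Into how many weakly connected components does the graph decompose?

From A: component {A, F}.
From B: component {B, H, I}.
From C: component {C, E, G, K}.
From D: component {D}.
From J: component {J}.
That's 5 components.

5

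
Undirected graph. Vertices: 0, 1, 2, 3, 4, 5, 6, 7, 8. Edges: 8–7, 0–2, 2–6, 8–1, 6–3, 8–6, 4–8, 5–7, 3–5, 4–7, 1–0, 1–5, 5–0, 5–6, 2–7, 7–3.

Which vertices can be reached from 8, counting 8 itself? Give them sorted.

Start at 8.
Its neighbours: 1, 4, 6, 7.
Then their neighbours: 0, 2, 3, 5.
Every vertex is now reached.

0, 1, 2, 3, 4, 5, 6, 7, 8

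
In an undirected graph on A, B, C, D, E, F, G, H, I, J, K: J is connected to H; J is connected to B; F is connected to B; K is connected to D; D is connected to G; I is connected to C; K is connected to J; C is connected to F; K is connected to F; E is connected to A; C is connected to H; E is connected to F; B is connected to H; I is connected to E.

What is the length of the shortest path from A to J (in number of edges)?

Distance 0: A.
Distance 1: E.
Distance 2: F, I.
Distance 3: B, C, K.
Distance 4: D, H, J — contains J.

4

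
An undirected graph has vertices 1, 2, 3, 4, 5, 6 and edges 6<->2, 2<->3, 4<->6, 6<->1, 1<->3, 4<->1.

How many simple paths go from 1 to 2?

1–3–2
1–4–6–2
1–6–2

3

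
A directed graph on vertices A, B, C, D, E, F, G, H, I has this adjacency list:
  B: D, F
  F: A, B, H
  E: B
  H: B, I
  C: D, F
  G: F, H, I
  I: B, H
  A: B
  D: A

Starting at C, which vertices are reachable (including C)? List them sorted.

Start at C.
Its neighbours: D, F.
Then their neighbours: A, B, H.
Then next layer: I.
Nothing further is reachable.

A, B, C, D, F, H, I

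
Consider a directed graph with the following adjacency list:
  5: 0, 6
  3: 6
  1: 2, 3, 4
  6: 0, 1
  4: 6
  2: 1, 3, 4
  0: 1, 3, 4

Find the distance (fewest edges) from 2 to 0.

Distance 0: 2.
Distance 1: 1, 3, 4.
Distance 2: 6.
Distance 3: 0 — contains 0.

3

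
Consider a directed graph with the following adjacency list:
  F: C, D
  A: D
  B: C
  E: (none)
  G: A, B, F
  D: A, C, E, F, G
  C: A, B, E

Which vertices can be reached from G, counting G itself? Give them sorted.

A, B, C, D, E, F, G

Start at G.
Its neighbours: A, B, F.
Then their neighbours: C, D.
Then next layer: E.
Every vertex is now reached.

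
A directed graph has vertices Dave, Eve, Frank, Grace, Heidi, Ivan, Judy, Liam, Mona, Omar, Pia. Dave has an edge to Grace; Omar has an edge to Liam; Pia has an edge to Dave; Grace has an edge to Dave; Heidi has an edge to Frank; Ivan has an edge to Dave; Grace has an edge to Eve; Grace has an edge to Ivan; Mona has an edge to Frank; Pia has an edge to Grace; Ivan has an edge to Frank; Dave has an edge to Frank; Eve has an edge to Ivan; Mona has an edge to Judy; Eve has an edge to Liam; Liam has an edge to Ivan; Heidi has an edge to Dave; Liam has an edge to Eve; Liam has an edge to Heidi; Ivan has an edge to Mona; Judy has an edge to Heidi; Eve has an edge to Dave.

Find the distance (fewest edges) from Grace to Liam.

2

Distance 0: Grace.
Distance 1: Dave, Eve, Ivan.
Distance 2: Frank, Liam, Mona — contains Liam.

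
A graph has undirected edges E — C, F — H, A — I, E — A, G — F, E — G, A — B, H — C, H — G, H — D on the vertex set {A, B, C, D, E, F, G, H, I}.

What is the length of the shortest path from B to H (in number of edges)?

4

Distance 0: B.
Distance 1: A.
Distance 2: E, I.
Distance 3: C, G.
Distance 4: F, H — contains H.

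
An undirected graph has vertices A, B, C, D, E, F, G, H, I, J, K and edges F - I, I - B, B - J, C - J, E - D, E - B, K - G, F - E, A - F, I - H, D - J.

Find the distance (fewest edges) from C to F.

4

Distance 0: C.
Distance 1: J.
Distance 2: B, D.
Distance 3: E, I.
Distance 4: F, H — contains F.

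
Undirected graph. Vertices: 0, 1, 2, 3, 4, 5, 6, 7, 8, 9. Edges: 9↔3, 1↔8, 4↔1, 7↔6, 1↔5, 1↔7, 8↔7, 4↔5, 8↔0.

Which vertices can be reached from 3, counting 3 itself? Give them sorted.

3, 9

Start at 3.
Its neighbours: 9.
Nothing further is reachable.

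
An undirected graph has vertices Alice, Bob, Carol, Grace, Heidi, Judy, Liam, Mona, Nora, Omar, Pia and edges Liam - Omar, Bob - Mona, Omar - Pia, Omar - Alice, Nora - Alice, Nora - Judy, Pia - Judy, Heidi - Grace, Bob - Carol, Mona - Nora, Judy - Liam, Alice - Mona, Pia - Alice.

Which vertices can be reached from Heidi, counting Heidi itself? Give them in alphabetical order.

Start at Heidi.
Its neighbours: Grace.
Nothing further is reachable.

Grace, Heidi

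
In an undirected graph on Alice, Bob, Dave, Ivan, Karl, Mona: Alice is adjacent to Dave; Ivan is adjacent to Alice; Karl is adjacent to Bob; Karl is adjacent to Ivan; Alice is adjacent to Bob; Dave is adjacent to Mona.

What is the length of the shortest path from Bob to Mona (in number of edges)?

Distance 0: Bob.
Distance 1: Alice, Karl.
Distance 2: Dave, Ivan.
Distance 3: Mona — contains Mona.

3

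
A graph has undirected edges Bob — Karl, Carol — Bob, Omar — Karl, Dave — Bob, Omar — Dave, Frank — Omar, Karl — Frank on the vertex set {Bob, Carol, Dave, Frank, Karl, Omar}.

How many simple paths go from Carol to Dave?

Carol–Bob–Dave
Carol–Bob–Karl–Frank–Omar–Dave
Carol–Bob–Karl–Omar–Dave

3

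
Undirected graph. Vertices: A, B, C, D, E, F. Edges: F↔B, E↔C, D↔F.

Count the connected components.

3

From A: component {A}.
From B: component {B, D, F}.
From C: component {C, E}.
That's 3 components.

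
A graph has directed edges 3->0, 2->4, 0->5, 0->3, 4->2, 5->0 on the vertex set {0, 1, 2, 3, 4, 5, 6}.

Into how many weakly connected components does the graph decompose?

4

From 0: component {0, 3, 5}.
From 1: component {1}.
From 2: component {2, 4}.
From 6: component {6}.
That's 4 components.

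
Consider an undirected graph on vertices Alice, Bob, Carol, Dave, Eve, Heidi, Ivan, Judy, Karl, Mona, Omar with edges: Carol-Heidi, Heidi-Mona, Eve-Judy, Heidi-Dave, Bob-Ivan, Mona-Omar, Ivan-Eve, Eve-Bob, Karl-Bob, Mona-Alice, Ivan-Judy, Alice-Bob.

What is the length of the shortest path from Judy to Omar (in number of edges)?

Distance 0: Judy.
Distance 1: Eve, Ivan.
Distance 2: Bob.
Distance 3: Alice, Karl.
Distance 4: Mona.
Distance 5: Heidi, Omar — contains Omar.

5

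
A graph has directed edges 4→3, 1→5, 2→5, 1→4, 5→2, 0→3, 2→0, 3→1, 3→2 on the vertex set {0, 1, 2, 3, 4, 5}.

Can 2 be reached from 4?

Explore from 4.
Distance 1: reach 3.
Distance 2: reach 1, 2.
Found 2.

Yes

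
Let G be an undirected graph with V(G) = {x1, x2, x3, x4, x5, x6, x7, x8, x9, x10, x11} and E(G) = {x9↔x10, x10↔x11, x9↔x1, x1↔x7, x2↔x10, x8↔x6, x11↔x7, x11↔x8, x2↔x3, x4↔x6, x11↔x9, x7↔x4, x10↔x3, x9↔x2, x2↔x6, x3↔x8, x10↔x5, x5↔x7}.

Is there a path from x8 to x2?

Yes

Explore from x8.
Distance 1: reach x3, x6, x11.
Distance 2: reach x2, x4, x7, x9, x10.
Found x2.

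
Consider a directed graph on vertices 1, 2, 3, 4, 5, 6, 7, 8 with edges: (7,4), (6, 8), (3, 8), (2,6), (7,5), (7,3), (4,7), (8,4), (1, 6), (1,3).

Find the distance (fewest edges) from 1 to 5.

Distance 0: 1.
Distance 1: 3, 6.
Distance 2: 8.
Distance 3: 4.
Distance 4: 7.
Distance 5: 5 — contains 5.

5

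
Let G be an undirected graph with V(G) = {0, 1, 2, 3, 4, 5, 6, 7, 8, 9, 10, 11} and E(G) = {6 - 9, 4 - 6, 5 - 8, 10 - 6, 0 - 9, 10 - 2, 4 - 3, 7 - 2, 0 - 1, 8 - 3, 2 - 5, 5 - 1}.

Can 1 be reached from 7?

Explore from 7.
Distance 1: reach 2.
Distance 2: reach 5, 10.
Distance 3: reach 1, 6, 8.
Found 1.

Yes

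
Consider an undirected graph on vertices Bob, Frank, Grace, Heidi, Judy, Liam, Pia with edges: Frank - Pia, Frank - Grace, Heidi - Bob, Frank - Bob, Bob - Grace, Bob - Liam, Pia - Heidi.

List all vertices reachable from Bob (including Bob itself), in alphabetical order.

Bob, Frank, Grace, Heidi, Liam, Pia

Start at Bob.
Its neighbours: Frank, Grace, Heidi, Liam.
Then their neighbours: Pia.
Nothing further is reachable.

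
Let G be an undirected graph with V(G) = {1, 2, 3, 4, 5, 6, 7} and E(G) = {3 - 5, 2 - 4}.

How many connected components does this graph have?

5

From 1: component {1}.
From 2: component {2, 4}.
From 3: component {3, 5}.
From 6: component {6}.
From 7: component {7}.
That's 5 components.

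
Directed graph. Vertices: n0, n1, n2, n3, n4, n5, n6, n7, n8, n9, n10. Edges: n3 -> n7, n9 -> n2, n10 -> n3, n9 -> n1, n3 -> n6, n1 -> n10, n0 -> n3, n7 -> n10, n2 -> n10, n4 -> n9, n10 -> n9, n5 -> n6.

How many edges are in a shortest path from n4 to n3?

4

Distance 0: n4.
Distance 1: n9.
Distance 2: n1, n2.
Distance 3: n10.
Distance 4: n3 — contains n3.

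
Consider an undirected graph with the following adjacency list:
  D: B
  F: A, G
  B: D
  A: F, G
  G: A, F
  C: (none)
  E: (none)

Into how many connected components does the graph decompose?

4

From A: component {A, F, G}.
From B: component {B, D}.
From C: component {C}.
From E: component {E}.
That's 4 components.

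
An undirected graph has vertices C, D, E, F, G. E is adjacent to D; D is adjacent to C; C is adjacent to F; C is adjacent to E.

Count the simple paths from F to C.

F–C

1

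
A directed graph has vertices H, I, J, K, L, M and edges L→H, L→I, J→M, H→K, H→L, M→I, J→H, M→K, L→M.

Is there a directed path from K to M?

No

K has no outgoing edges, so nothing is reachable from it.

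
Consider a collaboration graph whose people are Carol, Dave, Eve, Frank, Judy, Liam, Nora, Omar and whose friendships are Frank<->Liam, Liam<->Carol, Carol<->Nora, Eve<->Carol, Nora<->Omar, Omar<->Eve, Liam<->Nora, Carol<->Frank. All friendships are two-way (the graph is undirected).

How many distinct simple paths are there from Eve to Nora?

Eve–Carol–Frank–Liam–Nora
Eve–Carol–Liam–Nora
Eve–Carol–Nora
Eve–Omar–Nora

4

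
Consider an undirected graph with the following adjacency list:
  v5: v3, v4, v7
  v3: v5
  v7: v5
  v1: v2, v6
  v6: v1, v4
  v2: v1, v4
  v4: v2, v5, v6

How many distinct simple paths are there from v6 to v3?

2

v6–v1–v2–v4–v5–v3
v6–v4–v5–v3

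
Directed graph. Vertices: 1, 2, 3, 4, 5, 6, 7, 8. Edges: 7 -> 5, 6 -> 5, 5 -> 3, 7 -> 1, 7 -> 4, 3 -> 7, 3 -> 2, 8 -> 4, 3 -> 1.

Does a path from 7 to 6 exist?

Explore from 7.
Distance 1: reach 1, 4, 5.
Distance 2: reach 3.
Distance 3: reach 2.
The search from 7 is exhausted; no directed path reaches 6.

No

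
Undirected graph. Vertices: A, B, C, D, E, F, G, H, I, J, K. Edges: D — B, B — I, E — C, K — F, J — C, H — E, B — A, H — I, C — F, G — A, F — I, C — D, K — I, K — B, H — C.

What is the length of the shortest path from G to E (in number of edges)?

5

Distance 0: G.
Distance 1: A.
Distance 2: B.
Distance 3: D, I, K.
Distance 4: C, F, H.
Distance 5: E, J — contains E.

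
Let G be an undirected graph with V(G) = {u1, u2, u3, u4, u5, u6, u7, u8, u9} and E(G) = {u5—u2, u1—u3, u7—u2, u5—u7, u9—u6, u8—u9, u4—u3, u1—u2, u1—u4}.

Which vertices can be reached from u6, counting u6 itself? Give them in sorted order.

u6, u8, u9

Start at u6.
Its neighbours: u9.
Then their neighbours: u8.
Nothing further is reachable.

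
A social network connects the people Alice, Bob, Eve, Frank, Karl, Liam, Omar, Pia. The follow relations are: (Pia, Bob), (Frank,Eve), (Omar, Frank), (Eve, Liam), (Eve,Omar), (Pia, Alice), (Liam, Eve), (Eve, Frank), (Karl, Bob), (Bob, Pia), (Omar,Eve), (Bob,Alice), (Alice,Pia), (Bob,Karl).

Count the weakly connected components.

From Alice: component {Alice, Bob, Karl, Pia}.
From Eve: component {Eve, Frank, Liam, Omar}.
That's 2 components.

2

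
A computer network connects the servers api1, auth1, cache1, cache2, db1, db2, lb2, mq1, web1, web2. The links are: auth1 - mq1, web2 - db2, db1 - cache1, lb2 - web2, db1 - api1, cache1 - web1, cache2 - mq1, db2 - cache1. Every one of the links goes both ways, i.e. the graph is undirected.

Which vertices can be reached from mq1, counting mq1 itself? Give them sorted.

auth1, cache2, mq1

Start at mq1.
Its neighbours: auth1, cache2.
Nothing further is reachable.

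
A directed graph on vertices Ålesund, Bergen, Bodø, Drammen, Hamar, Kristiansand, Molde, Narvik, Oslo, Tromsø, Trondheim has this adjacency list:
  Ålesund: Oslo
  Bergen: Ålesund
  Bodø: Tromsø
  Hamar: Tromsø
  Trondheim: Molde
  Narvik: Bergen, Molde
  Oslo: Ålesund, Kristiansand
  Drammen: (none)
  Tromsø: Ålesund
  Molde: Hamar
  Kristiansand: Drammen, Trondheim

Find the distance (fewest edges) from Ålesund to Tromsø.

6

Distance 0: Ålesund.
Distance 1: Oslo.
Distance 2: Kristiansand.
Distance 3: Drammen, Trondheim.
Distance 4: Molde.
Distance 5: Hamar.
Distance 6: Tromsø — contains Tromsø.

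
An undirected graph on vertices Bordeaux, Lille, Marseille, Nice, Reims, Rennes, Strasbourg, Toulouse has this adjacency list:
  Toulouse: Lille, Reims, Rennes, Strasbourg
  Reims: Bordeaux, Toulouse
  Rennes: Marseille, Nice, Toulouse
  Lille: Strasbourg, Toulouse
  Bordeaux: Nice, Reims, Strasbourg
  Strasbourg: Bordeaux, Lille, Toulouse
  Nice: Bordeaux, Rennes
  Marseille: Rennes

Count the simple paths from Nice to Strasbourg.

6

Nice–Bordeaux–Reims–Toulouse–Lille–Strasbourg
Nice–Bordeaux–Reims–Toulouse–Strasbourg
Nice–Bordeaux–Strasbourg
Nice–Rennes–Toulouse–Lille–Strasbourg
Nice–Rennes–Toulouse–Reims–Bordeaux–Strasbourg
Nice–Rennes–Toulouse–Strasbourg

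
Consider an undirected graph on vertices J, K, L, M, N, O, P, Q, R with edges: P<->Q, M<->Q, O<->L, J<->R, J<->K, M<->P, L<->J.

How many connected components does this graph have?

3

From J: component {J, K, L, O, R}.
From M: component {M, P, Q}.
From N: component {N}.
That's 3 components.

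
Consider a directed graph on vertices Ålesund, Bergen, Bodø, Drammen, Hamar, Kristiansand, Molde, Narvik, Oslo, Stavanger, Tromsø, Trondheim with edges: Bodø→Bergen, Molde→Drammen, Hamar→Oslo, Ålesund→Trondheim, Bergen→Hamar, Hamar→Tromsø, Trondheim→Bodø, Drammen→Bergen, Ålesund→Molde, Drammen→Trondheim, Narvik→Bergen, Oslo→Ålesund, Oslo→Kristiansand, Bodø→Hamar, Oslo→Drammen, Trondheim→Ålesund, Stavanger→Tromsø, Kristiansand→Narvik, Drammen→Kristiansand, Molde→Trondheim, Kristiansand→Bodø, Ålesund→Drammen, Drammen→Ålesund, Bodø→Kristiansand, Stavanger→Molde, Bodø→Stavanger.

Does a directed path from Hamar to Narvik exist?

Yes

Explore from Hamar.
Distance 1: reach Oslo, Tromsø.
Distance 2: reach Ålesund, Drammen, Kristiansand.
Distance 3: reach Bergen, Bodø, Molde, Narvik, Trondheim.
Found Narvik.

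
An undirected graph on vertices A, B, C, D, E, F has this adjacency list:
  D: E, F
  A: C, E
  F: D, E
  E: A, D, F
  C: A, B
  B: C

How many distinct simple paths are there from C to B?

C–B

1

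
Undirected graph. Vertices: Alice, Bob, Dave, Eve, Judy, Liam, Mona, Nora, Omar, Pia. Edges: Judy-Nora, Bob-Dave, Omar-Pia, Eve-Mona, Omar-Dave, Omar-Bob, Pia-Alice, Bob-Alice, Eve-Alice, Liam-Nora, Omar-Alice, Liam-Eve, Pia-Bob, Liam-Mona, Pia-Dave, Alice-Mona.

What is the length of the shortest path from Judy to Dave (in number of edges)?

Distance 0: Judy.
Distance 1: Nora.
Distance 2: Liam.
Distance 3: Eve, Mona.
Distance 4: Alice.
Distance 5: Bob, Omar, Pia.
Distance 6: Dave — contains Dave.

6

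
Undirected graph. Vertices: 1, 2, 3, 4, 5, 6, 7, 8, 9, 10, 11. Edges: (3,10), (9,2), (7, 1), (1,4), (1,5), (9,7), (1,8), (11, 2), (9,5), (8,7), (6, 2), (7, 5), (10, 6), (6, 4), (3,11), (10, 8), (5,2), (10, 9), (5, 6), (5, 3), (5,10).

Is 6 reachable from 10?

Explore from 10.
Distance 1: reach 3, 5, 6, 8, 9.
Found 6.

Yes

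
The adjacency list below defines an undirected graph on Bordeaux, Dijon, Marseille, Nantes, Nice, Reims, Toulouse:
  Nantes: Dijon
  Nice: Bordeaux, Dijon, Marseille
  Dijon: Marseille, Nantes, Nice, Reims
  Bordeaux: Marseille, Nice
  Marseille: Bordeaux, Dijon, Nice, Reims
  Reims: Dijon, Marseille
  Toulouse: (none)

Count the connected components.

2

From Bordeaux: component {Bordeaux, Dijon, Marseille, Nantes, Nice, Reims}.
From Toulouse: component {Toulouse}.
That's 2 components.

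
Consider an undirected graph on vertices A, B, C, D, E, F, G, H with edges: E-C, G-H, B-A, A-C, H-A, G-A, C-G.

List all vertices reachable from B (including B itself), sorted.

A, B, C, E, G, H

Start at B.
Its neighbours: A.
Then their neighbours: C, G, H.
Then next layer: E.
Nothing further is reachable.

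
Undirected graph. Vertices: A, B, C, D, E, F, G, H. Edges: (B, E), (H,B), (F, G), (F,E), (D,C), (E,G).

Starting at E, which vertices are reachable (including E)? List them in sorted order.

B, E, F, G, H

Start at E.
Its neighbours: B, F, G.
Then their neighbours: H.
Nothing further is reachable.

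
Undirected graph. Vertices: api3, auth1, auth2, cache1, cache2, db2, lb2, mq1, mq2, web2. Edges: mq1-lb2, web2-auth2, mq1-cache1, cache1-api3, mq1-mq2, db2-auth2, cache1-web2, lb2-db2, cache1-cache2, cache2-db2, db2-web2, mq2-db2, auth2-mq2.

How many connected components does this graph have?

2

From api3: component {api3, auth2, cache1, cache2, db2, lb2, mq1, mq2, web2}.
From auth1: component {auth1}.
That's 2 components.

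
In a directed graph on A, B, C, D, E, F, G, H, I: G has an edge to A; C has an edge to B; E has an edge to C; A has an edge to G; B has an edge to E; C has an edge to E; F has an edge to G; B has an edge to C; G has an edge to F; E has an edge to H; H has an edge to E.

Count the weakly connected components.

From A: component {A, F, G}.
From B: component {B, C, E, H}.
From D: component {D}.
From I: component {I}.
That's 4 components.

4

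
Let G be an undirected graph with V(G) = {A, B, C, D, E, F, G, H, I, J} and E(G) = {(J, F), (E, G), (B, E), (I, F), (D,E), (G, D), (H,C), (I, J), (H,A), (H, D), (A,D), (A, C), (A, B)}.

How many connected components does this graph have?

2

From A: component {A, B, C, D, E, G, H}.
From F: component {F, I, J}.
That's 2 components.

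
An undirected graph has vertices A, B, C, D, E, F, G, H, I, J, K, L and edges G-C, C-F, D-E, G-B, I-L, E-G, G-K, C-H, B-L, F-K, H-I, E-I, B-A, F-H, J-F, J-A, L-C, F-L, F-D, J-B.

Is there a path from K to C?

Explore from K.
Distance 1: reach F, G.
Distance 2: reach B, C, D, E, H, J, L.
Found C.

Yes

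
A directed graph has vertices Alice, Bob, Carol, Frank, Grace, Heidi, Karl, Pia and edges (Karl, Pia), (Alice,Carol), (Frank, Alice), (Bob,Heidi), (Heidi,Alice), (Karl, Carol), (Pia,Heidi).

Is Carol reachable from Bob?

Explore from Bob.
Distance 1: reach Heidi.
Distance 2: reach Alice.
Distance 3: reach Carol.
Found Carol.

Yes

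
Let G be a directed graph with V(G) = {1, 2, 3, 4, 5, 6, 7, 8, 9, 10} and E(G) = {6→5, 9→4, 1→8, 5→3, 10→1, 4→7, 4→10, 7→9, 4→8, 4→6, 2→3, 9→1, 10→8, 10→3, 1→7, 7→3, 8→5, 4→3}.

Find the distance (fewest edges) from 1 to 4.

Distance 0: 1.
Distance 1: 7, 8.
Distance 2: 3, 5, 9.
Distance 3: 4 — contains 4.

3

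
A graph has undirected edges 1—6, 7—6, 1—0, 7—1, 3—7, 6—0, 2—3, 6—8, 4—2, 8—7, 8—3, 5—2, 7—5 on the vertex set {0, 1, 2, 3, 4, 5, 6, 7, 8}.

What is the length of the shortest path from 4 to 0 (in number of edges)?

5

Distance 0: 4.
Distance 1: 2.
Distance 2: 3, 5.
Distance 3: 7, 8.
Distance 4: 1, 6.
Distance 5: 0 — contains 0.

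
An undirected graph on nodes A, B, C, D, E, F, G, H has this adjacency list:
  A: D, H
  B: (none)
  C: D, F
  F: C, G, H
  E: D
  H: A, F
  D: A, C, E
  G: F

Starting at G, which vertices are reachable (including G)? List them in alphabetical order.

A, C, D, E, F, G, H

Start at G.
Its neighbours: F.
Then their neighbours: C, H.
Then next layer: A, D.
Then next layer: E.
Nothing further is reachable.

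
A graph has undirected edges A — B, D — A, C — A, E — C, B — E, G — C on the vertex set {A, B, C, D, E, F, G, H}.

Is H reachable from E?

No

Explore from E.
Distance 1: reach B, C.
Distance 2: reach A, G.
Distance 3: reach D.
The search is exhausted without reaching H; it lies in a different component.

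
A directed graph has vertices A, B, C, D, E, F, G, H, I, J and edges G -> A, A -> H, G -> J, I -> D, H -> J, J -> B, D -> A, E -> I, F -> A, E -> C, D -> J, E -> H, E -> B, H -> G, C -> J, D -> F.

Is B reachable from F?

Explore from F.
Distance 1: reach A.
Distance 2: reach H.
Distance 3: reach G, J.
Distance 4: reach B.
Found B.

Yes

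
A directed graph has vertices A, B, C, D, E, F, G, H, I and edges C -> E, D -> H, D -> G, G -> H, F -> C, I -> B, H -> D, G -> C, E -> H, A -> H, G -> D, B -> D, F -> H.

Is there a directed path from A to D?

Explore from A.
Distance 1: reach H.
Distance 2: reach D.
Found D.

Yes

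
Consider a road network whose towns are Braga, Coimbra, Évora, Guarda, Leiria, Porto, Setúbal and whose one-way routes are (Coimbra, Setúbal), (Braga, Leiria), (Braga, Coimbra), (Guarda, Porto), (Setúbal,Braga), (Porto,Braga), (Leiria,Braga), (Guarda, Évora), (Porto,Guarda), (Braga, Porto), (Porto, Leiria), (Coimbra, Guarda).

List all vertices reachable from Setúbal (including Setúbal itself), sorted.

Start at Setúbal.
Its neighbours: Braga.
Then their neighbours: Coimbra, Leiria, Porto.
Then next layer: Guarda.
Then next layer: Évora.
Every vertex is now reached.

Braga, Coimbra, Évora, Guarda, Leiria, Porto, Setúbal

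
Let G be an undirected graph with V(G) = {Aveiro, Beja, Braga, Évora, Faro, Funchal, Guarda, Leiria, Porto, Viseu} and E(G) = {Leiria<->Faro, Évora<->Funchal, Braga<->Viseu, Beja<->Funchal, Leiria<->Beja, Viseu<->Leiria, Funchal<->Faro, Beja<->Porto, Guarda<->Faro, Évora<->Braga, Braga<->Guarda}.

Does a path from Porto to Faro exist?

Explore from Porto.
Distance 1: reach Beja.
Distance 2: reach Funchal, Leiria.
Distance 3: reach Évora, Faro, Viseu.
Found Faro.

Yes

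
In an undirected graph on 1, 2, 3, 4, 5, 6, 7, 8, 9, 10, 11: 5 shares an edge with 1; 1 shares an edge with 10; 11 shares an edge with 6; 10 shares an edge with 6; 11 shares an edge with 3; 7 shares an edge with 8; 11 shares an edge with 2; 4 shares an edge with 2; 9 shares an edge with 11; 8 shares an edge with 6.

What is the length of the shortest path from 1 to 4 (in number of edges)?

5

Distance 0: 1.
Distance 1: 5, 10.
Distance 2: 6.
Distance 3: 8, 11.
Distance 4: 2, 3, 7, 9.
Distance 5: 4 — contains 4.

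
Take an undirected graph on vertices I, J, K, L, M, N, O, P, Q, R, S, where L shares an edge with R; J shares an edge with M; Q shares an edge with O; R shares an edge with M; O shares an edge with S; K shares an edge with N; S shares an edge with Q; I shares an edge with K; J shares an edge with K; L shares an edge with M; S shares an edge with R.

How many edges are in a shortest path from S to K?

4

Distance 0: S.
Distance 1: O, Q, R.
Distance 2: L, M.
Distance 3: J.
Distance 4: K — contains K.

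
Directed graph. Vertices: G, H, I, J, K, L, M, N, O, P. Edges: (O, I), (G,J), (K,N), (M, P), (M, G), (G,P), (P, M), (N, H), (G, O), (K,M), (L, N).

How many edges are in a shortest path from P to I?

4

Distance 0: P.
Distance 1: M.
Distance 2: G.
Distance 3: J, O.
Distance 4: I — contains I.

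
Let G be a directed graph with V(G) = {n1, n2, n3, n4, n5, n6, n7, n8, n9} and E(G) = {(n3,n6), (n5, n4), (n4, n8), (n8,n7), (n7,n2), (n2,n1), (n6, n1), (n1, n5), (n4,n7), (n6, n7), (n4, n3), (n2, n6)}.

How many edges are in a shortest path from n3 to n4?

Distance 0: n3.
Distance 1: n6.
Distance 2: n1, n7.
Distance 3: n2, n5.
Distance 4: n4 — contains n4.

4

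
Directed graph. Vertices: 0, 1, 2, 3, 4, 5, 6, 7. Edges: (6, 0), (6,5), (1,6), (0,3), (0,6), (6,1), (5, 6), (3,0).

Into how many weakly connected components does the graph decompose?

4

From 0: component {0, 1, 3, 5, 6}.
From 2: component {2}.
From 4: component {4}.
From 7: component {7}.
That's 4 components.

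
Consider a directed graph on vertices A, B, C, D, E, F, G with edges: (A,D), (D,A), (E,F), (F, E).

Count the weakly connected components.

5

From A: component {A, D}.
From B: component {B}.
From C: component {C}.
From E: component {E, F}.
From G: component {G}.
That's 5 components.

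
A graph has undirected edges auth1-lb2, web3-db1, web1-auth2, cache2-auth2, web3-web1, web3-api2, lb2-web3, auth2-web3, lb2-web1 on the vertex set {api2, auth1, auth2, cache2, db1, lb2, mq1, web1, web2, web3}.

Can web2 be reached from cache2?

Explore from cache2.
Distance 1: reach auth2.
Distance 2: reach web1, web3.
Distance 3: reach api2, db1, lb2.
Distance 4: reach auth1.
The search is exhausted without reaching web2; it lies in a different component.

No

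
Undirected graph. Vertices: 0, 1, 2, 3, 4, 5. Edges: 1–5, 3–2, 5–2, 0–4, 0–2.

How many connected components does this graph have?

1

From 0: component {0, 1, 2, 3, 4, 5}.
That's 1 component.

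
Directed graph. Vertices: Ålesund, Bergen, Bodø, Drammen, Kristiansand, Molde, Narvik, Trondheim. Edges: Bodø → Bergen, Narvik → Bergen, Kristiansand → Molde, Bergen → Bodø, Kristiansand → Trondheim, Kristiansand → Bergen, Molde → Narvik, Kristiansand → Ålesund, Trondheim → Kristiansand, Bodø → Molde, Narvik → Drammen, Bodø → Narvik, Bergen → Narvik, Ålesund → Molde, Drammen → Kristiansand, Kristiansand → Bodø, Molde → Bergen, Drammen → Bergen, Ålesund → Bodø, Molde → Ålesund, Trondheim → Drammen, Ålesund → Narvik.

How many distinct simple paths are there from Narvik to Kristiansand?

1

Narvik→Drammen→Kristiansand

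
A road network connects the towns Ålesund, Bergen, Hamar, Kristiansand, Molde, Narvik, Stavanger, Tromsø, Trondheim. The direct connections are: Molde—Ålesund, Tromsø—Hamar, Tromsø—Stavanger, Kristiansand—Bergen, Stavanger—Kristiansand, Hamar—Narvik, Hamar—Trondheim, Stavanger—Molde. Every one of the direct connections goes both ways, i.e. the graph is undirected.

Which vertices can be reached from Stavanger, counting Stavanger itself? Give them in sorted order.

Start at Stavanger.
Its neighbours: Kristiansand, Molde, Tromsø.
Then their neighbours: Ålesund, Bergen, Hamar.
Then next layer: Narvik, Trondheim.
Every vertex is now reached.

Ålesund, Bergen, Hamar, Kristiansand, Molde, Narvik, Stavanger, Tromsø, Trondheim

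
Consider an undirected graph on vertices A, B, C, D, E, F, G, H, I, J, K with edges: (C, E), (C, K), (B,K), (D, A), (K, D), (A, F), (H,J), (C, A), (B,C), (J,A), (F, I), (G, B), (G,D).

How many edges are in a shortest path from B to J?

Distance 0: B.
Distance 1: C, G, K.
Distance 2: A, D, E.
Distance 3: F, J — contains J.

3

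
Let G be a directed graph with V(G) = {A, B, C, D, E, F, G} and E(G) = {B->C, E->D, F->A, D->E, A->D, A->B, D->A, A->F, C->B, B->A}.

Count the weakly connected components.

From A: component {A, B, C, D, E, F}.
From G: component {G}.
That's 2 components.

2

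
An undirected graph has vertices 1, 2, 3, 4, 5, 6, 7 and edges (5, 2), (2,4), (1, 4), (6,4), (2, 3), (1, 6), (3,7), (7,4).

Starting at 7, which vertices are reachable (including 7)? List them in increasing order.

Start at 7.
Its neighbours: 3, 4.
Then their neighbours: 1, 2, 6.
Then next layer: 5.
Every vertex is now reached.

1, 2, 3, 4, 5, 6, 7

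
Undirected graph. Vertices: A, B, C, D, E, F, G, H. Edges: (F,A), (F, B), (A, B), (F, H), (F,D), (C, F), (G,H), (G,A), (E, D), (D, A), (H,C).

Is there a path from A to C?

Explore from A.
Distance 1: reach B, D, F, G.
Distance 2: reach C, E, H.
Found C.

Yes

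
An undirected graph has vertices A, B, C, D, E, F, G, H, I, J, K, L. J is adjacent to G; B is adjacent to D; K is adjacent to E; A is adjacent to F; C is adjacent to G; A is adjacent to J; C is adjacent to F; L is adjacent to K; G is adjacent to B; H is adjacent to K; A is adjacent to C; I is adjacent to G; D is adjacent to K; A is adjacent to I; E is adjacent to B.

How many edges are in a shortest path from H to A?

6

Distance 0: H.
Distance 1: K.
Distance 2: D, E, L.
Distance 3: B.
Distance 4: G.
Distance 5: C, I, J.
Distance 6: A, F — contains A.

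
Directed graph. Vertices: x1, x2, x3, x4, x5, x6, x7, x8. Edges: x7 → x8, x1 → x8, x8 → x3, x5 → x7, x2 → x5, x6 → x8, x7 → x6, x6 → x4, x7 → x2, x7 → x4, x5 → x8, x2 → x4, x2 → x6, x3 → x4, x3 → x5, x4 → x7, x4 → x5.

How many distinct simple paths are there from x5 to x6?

4

x5→x7→x2→x6
x5→x7→x6
x5→x8→x3→x4→x7→x2→x6
x5→x8→x3→x4→x7→x6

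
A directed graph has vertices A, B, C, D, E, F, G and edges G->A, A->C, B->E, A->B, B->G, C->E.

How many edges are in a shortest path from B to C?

Distance 0: B.
Distance 1: E, G.
Distance 2: A.
Distance 3: C — contains C.

3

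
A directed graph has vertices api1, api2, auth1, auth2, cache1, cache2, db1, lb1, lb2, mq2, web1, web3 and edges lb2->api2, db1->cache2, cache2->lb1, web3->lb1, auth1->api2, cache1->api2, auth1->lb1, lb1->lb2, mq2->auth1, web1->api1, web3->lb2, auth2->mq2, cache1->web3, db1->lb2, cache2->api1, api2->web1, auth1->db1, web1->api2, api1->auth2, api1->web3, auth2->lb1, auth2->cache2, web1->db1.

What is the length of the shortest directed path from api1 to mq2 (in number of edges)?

2

Distance 0: api1.
Distance 1: auth2, web3.
Distance 2: cache2, lb1, lb2, mq2 — contains mq2.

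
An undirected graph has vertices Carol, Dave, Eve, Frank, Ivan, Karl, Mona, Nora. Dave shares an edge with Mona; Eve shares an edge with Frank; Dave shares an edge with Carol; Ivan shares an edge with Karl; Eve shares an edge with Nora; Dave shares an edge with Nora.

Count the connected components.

2

From Carol: component {Carol, Dave, Eve, Frank, Mona, Nora}.
From Ivan: component {Ivan, Karl}.
That's 2 components.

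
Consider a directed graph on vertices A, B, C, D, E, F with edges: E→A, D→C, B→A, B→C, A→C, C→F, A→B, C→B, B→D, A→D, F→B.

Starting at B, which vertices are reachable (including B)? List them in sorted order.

A, B, C, D, F

Start at B.
Its neighbours: A, C, D.
Then their neighbours: F.
Nothing further is reachable.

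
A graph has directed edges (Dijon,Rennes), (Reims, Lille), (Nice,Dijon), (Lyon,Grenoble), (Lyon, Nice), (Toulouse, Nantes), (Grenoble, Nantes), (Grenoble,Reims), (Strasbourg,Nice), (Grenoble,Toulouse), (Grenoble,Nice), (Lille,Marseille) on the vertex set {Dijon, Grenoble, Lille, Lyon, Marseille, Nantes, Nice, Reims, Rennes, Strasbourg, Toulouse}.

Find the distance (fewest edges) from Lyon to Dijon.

Distance 0: Lyon.
Distance 1: Grenoble, Nice.
Distance 2: Dijon, Nantes, Reims, Toulouse — contains Dijon.

2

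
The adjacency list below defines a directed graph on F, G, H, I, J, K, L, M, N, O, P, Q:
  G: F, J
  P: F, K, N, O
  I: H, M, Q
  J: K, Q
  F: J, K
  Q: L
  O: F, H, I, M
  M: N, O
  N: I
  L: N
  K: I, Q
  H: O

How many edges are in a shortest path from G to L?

Distance 0: G.
Distance 1: F, J.
Distance 2: K, Q.
Distance 3: I, L — contains L.

3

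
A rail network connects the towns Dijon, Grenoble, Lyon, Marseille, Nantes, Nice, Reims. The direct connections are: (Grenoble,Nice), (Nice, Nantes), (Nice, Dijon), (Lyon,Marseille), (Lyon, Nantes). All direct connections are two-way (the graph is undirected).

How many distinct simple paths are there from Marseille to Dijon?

Marseille–Lyon–Nantes–Nice–Dijon

1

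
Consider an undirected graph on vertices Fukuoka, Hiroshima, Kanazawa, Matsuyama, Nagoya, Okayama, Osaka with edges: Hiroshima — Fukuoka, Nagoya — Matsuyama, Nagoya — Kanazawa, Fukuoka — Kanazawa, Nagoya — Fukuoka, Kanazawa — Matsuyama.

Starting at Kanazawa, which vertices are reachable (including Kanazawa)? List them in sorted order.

Fukuoka, Hiroshima, Kanazawa, Matsuyama, Nagoya

Start at Kanazawa.
Its neighbours: Fukuoka, Matsuyama, Nagoya.
Then their neighbours: Hiroshima.
Nothing further is reachable.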